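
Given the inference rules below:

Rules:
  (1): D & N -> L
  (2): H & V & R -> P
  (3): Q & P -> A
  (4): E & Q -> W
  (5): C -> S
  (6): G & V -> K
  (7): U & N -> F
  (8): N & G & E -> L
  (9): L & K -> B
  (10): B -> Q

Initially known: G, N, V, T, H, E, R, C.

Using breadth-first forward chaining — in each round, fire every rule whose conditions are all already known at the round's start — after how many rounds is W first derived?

Round 1: (2) [H & V & R -> P]; (5) [C -> S]; (6) [G & V -> K]; (8) [N & G & E -> L]. New: P, S, K, L.
Round 2: (9) [L & K -> B]. New: B.
Round 3: (10) [B -> Q]. New: Q.
Round 4: (3) [Q & P -> A]; (4) [E & Q -> W]. New: A, W.
W first appears in round 4.

4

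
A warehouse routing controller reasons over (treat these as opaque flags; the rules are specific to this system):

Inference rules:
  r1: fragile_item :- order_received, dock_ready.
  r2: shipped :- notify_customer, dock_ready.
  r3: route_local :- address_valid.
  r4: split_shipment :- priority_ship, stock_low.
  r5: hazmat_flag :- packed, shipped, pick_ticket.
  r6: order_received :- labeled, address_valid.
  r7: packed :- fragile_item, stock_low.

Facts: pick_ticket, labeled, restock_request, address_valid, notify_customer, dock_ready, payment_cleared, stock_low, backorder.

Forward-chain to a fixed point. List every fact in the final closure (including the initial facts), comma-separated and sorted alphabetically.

Round 1: r2 [shipped :- notify_customer, dock_ready.]; r3 [route_local :- address_valid.]; r6 [order_received :- labeled, address_valid.]. New: shipped, route_local, order_received.
Round 2: r1 [fragile_item :- order_received, dock_ready.]. New: fragile_item.
Round 3: r7 [packed :- fragile_item, stock_low.]. New: packed.
Round 4: r5 [hazmat_flag :- packed, shipped, pick_ticket.]. New: hazmat_flag.

address_valid, backorder, dock_ready, fragile_item, hazmat_flag, labeled, notify_customer, order_received, packed, payment_cleared, pick_ticket, restock_request, route_local, shipped, stock_low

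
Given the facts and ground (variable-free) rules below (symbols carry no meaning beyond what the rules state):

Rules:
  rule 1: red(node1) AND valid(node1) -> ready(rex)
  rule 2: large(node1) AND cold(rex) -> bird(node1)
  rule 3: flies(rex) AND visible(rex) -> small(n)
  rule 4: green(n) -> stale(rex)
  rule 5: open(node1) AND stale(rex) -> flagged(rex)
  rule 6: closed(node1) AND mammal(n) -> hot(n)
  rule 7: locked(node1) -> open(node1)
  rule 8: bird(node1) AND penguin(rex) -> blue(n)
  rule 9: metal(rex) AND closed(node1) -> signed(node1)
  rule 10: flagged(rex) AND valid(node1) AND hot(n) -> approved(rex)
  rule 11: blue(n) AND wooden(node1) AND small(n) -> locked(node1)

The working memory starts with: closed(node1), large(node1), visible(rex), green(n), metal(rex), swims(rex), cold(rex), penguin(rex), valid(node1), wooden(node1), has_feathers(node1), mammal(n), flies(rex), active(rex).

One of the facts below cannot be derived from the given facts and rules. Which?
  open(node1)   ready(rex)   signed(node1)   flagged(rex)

ready(rex)

Round 1 fires rule 2, rule 3, rule 4, rule 6, rule 9, giving bird(node1), small(n), stale(rex), hot(n), signed(node1).
Round 2 fires rule 8, giving blue(n).
Round 3 fires rule 11, giving locked(node1).
Round 4 fires rule 7, giving open(node1).
Round 5 fires rule 5, giving flagged(rex).
Round 6 fires rule 10, giving approved(rex).
Derived: flagged(rex) (round 5), open(node1) (round 4), signed(node1) (round 1). ready(rex) never appears in any round.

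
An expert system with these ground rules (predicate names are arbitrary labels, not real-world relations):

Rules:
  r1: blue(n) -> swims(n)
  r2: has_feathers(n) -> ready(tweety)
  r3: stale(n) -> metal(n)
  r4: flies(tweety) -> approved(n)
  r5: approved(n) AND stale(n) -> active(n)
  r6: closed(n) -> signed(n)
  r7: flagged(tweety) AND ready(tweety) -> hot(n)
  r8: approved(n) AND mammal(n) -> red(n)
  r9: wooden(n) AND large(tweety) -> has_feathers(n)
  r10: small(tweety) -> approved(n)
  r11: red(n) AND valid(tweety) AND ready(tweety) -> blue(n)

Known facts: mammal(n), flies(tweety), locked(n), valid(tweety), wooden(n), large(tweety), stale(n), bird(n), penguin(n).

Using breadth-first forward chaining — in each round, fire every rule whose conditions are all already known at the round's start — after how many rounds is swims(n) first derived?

Round 1 — r3, r4, r9, derive metal(n), approved(n), has_feathers(n).
Round 2 — r2, r5, r8, derive ready(tweety), active(n), red(n).
Round 3 — r11, derive blue(n).
Round 4 — r1, derive swims(n).
swims(n) first appears in round 4.

4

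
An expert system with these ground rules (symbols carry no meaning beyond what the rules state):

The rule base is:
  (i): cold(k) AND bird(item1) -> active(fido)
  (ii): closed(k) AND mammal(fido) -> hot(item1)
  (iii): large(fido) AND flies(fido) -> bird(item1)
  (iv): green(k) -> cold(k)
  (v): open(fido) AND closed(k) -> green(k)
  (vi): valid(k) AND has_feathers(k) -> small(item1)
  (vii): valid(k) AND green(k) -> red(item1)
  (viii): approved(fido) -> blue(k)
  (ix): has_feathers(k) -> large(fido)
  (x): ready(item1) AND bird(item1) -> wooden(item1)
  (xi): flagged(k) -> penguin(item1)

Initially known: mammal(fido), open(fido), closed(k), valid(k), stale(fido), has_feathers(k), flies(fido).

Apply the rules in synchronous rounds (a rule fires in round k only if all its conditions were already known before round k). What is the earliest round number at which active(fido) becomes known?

3

Round 1 fires (ii), (v), (vi), (ix), giving hot(item1), green(k), small(item1), large(fido).
Round 2 fires (iii), (iv), (vii), giving bird(item1), cold(k), red(item1).
Round 3 fires (i), giving active(fido).
active(fido) first appears in round 3.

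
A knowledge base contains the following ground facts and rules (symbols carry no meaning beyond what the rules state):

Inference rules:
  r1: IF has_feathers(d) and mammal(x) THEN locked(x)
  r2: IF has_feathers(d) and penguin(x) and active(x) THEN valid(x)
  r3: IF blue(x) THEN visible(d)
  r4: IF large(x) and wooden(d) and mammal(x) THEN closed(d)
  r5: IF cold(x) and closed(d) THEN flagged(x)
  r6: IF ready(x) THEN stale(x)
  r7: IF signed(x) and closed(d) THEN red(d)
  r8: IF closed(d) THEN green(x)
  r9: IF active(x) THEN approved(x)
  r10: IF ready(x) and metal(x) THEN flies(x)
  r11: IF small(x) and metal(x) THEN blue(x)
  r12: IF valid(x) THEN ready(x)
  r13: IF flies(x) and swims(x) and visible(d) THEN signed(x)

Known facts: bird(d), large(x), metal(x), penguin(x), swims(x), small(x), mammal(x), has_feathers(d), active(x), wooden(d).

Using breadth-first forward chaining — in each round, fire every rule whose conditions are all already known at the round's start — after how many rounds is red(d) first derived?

5

[1] r1 [IF has_feathers(d) and mammal(x) THEN locked(x)]; r2 [IF has_feathers(d) and penguin(x) and active(x) THEN valid(x)]; r4 [IF large(x) and wooden(d) and mammal(x) THEN closed(d)]; r9 [IF active(x) THEN approved(x)]; r11 [IF small(x) and metal(x) THEN blue(x)]. ⇒ new: locked(x), valid(x), closed(d), approved(x), blue(x).
[2] r3 [IF blue(x) THEN visible(d)]; r8 [IF closed(d) THEN green(x)]; r12 [IF valid(x) THEN ready(x)]. ⇒ new: visible(d), green(x), ready(x).
[3] r6 [IF ready(x) THEN stale(x)]; r10 [IF ready(x) and metal(x) THEN flies(x)]. ⇒ new: stale(x), flies(x).
[4] r13 [IF flies(x) and swims(x) and visible(d) THEN signed(x)]. ⇒ new: signed(x).
[5] r7 [IF signed(x) and closed(d) THEN red(d)]. ⇒ new: red(d).
red(d) first appears in round 5.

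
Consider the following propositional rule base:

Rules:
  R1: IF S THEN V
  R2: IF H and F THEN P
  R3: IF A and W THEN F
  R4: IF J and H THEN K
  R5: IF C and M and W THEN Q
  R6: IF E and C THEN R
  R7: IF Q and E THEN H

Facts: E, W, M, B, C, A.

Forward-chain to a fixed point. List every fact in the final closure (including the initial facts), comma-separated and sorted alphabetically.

A, B, C, E, F, H, M, P, Q, R, W

Round 1: R3 [IF A and W THEN F]; R5 [IF C and M and W THEN Q]; R6 [IF E and C THEN R]. Adds F, Q, R.
Round 2: R7 [IF Q and E THEN H]. Adds H.
Round 3: R2 [IF H and F THEN P]. Adds P.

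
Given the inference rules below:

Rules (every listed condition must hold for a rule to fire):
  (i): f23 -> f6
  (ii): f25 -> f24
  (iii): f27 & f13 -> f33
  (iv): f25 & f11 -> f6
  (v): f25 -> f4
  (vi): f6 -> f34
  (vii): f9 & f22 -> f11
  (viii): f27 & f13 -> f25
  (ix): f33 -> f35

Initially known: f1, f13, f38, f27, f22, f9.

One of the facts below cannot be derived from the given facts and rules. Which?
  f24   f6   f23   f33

f23

Round 1 — (iii), (vii), (viii), derive f33, f11, f25.
Round 2 — (ii), (iv), (v), (ix), derive f24, f6, f4, f35.
Round 3 — (vi), derive f34.
Derived: f33 (round 1), f6 (round 2), f24 (round 2). f23 never appears in any round.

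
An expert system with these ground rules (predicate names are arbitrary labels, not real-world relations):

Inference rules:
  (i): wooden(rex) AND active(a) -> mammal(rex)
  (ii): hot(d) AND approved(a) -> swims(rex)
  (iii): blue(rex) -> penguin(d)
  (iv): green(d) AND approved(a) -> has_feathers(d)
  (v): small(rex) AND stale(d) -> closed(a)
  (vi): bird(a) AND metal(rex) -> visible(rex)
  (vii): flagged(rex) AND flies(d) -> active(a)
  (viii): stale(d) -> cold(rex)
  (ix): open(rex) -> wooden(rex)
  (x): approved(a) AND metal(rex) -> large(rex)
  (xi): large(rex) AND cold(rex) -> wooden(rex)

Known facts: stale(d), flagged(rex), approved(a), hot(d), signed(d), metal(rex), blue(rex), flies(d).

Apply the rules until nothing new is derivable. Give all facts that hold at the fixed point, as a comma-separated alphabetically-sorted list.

Round 1 — (ii), (iii), (vii), (viii), (x), derive swims(rex), penguin(d), active(a), cold(rex), large(rex).
Round 2 — (xi), derive wooden(rex).
Round 3 — (i), derive mammal(rex).

active(a), approved(a), blue(rex), cold(rex), flagged(rex), flies(d), hot(d), large(rex), mammal(rex), metal(rex), penguin(d), signed(d), stale(d), swims(rex), wooden(rex)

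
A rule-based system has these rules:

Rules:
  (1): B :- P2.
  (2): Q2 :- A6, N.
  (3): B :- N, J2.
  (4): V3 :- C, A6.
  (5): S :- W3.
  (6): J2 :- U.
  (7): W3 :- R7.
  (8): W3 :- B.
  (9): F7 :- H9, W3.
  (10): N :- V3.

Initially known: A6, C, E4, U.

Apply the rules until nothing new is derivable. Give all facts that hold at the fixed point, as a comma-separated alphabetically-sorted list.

Round 1: (4) [V3 :- C, A6.]; (6) [J2 :- U.]. Adds V3, J2.
Round 2: (10) [N :- V3.]. Adds N.
Round 3: (2) [Q2 :- A6, N.]; (3) [B :- N, J2.]. Adds Q2, B.
Round 4: (8) [W3 :- B.]. Adds W3.
Round 5: (5) [S :- W3.]. Adds S.

A6, B, C, E4, J2, N, Q2, S, U, V3, W3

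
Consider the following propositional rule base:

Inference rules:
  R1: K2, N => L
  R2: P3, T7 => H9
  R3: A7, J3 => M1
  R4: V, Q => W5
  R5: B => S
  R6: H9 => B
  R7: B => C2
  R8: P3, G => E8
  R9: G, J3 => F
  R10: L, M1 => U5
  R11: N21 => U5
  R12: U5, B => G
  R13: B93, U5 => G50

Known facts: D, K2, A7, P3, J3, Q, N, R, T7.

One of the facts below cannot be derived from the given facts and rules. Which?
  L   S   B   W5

W5

[1] R1 [K2, N => L]; R2 [P3, T7 => H9]; R3 [A7, J3 => M1]. ⇒ new: L, H9, M1.
[2] R6 [H9 => B]; R10 [L, M1 => U5]. ⇒ new: B, U5.
[3] R5 [B => S]; R7 [B => C2]; R12 [U5, B => G]. ⇒ new: S, C2, G.
[4] R8 [P3, G => E8]; R9 [G, J3 => F]. ⇒ new: E8, F.
Derived: B (round 2), L (round 1), S (round 3). W5 never appears in any round.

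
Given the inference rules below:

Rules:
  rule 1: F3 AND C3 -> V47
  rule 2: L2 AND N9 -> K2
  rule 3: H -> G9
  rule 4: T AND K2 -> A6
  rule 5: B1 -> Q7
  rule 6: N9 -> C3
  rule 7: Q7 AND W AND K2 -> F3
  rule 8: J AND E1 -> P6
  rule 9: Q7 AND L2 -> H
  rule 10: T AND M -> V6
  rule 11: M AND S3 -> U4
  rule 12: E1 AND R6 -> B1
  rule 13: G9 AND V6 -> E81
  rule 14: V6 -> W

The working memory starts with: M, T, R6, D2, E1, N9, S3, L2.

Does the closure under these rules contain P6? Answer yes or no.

Round 1 fires rule 2, rule 6, rule 10, rule 11, rule 12, giving K2, C3, V6, U4, B1.
Round 2 fires rule 4, rule 5, rule 14, giving A6, Q7, W.
Round 3 fires rule 7, rule 9, giving F3, H.
Round 4 fires rule 1, rule 3, giving V47, G9.
Round 5 fires rule 13, giving E81.
Fixed point reached. P6 is concluded only by rule 8; rule 8 needs J (never derived).

no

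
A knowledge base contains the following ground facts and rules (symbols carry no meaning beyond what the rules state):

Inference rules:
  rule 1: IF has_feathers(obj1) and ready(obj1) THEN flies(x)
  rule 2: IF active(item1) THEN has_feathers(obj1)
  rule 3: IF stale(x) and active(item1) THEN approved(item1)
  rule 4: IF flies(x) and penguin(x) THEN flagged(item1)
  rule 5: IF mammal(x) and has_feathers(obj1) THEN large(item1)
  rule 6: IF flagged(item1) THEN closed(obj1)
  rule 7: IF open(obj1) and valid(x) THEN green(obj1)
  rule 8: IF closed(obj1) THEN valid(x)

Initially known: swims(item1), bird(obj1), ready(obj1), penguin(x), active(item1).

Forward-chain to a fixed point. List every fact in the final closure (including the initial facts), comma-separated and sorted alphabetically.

[1] rule 2 [IF active(item1) THEN has_feathers(obj1)]. ⇒ new: has_feathers(obj1).
[2] rule 1 [IF has_feathers(obj1) and ready(obj1) THEN flies(x)]. ⇒ new: flies(x).
[3] rule 4 [IF flies(x) and penguin(x) THEN flagged(item1)]. ⇒ new: flagged(item1).
[4] rule 6 [IF flagged(item1) THEN closed(obj1)]. ⇒ new: closed(obj1).
[5] rule 8 [IF closed(obj1) THEN valid(x)]. ⇒ new: valid(x).

active(item1), bird(obj1), closed(obj1), flagged(item1), flies(x), has_feathers(obj1), penguin(x), ready(obj1), swims(item1), valid(x)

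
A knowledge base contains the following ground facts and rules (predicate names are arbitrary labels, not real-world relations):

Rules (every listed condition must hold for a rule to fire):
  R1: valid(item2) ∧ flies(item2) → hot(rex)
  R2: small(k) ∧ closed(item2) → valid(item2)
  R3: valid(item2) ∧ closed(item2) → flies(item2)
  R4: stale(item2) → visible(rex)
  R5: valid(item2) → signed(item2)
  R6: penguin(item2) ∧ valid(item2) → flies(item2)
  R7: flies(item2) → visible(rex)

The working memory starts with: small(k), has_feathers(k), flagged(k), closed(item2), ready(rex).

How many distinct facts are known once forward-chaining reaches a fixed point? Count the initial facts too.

10

Round 1 — R2, derive valid(item2).
Round 2 — R3, R5, derive flies(item2), signed(item2).
Round 3 — R1, R7, derive hot(rex), visible(rex).
Closure: {closed(item2), flagged(k), flies(item2), has_feathers(k), hot(rex), ready(rex), signed(item2), small(k), valid(item2), visible(rex)} — 10 facts.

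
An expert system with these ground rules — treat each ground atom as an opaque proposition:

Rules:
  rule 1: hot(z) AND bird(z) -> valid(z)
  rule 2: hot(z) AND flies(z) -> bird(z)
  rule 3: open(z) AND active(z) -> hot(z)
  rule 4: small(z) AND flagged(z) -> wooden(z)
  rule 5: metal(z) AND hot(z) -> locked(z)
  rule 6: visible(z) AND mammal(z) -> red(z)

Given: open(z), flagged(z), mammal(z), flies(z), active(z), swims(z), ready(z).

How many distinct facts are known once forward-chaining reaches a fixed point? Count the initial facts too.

Round 1: rule 3 [open(z) AND active(z) -> hot(z)]. New: hot(z).
Round 2: rule 2 [hot(z) AND flies(z) -> bird(z)]. New: bird(z).
Round 3: rule 1 [hot(z) AND bird(z) -> valid(z)]. New: valid(z).
Closure: {active(z), bird(z), flagged(z), flies(z), hot(z), mammal(z), open(z), ready(z), swims(z), valid(z)} — 10 facts.

10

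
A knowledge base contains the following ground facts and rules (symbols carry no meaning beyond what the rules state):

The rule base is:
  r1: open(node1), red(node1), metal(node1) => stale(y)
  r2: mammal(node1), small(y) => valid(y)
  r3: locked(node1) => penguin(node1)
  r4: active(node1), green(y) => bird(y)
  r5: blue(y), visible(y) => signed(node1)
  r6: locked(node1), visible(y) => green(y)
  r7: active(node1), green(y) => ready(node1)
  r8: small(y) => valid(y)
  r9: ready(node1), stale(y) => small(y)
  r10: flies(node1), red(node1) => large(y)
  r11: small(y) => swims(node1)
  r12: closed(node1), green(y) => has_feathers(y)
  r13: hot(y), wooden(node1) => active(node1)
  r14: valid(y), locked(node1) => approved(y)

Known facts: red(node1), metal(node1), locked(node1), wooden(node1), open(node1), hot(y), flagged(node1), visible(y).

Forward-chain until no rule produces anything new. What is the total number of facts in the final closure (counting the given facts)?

18

Round 1 fires r1, r3, r6, r13, giving stale(y), penguin(node1), green(y), active(node1).
Round 2 fires r4, r7, giving bird(y), ready(node1).
Round 3 fires r9, giving small(y).
Round 4 fires r8, r11, giving valid(y), swims(node1).
Round 5 fires r14, giving approved(y).
Closure: {active(node1), approved(y), bird(y), flagged(node1), green(y), hot(y), locked(node1), metal(node1), open(node1), penguin(node1), ready(node1), red(node1), small(y), stale(y), swims(node1), valid(y), visible(y), wooden(node1)} — 18 facts.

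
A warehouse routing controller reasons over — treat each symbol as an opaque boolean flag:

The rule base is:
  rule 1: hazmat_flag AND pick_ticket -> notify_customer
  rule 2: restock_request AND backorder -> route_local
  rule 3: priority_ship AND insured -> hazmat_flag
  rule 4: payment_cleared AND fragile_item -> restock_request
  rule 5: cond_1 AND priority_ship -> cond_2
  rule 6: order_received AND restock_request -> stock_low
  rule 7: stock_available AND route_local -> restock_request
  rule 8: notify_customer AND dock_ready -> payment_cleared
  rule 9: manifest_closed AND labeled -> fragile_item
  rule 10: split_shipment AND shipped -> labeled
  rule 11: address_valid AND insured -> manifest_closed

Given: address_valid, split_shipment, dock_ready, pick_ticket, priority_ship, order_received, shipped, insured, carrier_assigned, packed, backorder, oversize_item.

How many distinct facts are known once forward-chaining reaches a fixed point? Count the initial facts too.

Round 1 — rule 3, rule 10, rule 11, derive hazmat_flag, labeled, manifest_closed.
Round 2 — rule 1, rule 9, derive notify_customer, fragile_item.
Round 3 — rule 8, derive payment_cleared.
Round 4 — rule 4, derive restock_request.
Round 5 — rule 2, rule 6, derive route_local, stock_low.
Closure: {address_valid, backorder, carrier_assigned, dock_ready, fragile_item, hazmat_flag, insured, labeled, manifest_closed, notify_customer, order_received, oversize_item, packed, payment_cleared, pick_ticket, priority_ship, restock_request, route_local, shipped, split_shipment, stock_low} — 21 facts.

21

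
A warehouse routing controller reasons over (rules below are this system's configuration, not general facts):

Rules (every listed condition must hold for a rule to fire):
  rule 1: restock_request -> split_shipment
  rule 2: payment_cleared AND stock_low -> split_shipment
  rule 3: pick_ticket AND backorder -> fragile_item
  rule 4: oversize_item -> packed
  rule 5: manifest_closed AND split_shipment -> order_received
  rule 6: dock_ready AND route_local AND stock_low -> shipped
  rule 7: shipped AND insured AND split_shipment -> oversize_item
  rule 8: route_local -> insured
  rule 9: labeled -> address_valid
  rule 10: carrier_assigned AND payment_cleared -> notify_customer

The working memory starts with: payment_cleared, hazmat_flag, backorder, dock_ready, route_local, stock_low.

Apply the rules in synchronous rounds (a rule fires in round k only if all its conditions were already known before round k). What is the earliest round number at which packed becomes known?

Round 1: rule 2 [payment_cleared AND stock_low -> split_shipment]; rule 6 [dock_ready AND route_local AND stock_low -> shipped]; rule 8 [route_local -> insured]. New: split_shipment, shipped, insured.
Round 2: rule 7 [shipped AND insured AND split_shipment -> oversize_item]. New: oversize_item.
Round 3: rule 4 [oversize_item -> packed]. New: packed.
packed first appears in round 3.

3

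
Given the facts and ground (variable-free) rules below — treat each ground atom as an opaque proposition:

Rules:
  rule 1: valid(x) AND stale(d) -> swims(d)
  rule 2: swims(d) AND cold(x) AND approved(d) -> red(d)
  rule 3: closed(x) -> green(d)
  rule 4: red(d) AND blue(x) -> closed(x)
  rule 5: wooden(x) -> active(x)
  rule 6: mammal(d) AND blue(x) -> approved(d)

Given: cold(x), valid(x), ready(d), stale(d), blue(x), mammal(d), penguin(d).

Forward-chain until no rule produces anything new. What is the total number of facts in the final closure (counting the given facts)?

12

Round 1 fires rule 1, rule 6, giving swims(d), approved(d).
Round 2 fires rule 2, giving red(d).
Round 3 fires rule 4, giving closed(x).
Round 4 fires rule 3, giving green(d).
Closure: {approved(d), blue(x), closed(x), cold(x), green(d), mammal(d), penguin(d), ready(d), red(d), stale(d), swims(d), valid(x)} — 12 facts.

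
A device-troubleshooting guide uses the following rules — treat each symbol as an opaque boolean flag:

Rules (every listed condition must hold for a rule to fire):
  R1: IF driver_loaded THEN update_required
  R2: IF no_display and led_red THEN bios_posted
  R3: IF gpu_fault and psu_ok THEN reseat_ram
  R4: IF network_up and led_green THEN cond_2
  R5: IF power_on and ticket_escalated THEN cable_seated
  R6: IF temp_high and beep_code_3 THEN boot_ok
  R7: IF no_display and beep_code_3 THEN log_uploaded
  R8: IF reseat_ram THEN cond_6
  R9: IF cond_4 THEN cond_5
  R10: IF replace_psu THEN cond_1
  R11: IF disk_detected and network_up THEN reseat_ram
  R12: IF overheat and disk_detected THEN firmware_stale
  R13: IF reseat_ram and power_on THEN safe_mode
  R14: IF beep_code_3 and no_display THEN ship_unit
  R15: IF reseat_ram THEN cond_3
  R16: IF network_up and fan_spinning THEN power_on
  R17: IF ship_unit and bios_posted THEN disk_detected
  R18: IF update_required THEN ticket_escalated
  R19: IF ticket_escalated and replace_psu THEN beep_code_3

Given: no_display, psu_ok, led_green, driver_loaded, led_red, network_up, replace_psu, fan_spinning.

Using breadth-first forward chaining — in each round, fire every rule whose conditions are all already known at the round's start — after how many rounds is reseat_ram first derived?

Round 1: R1 [IF driver_loaded THEN update_required]; R2 [IF no_display and led_red THEN bios_posted]; R4 [IF network_up and led_green THEN cond_2]; R10 [IF replace_psu THEN cond_1]; R16 [IF network_up and fan_spinning THEN power_on]. Adds update_required, bios_posted, cond_2, cond_1, power_on.
Round 2: R18 [IF update_required THEN ticket_escalated]. Adds ticket_escalated.
Round 3: R5 [IF power_on and ticket_escalated THEN cable_seated]; R19 [IF ticket_escalated and replace_psu THEN beep_code_3]. Adds cable_seated, beep_code_3.
Round 4: R7 [IF no_display and beep_code_3 THEN log_uploaded]; R14 [IF beep_code_3 and no_display THEN ship_unit]. Adds log_uploaded, ship_unit.
Round 5: R17 [IF ship_unit and bios_posted THEN disk_detected]. Adds disk_detected.
Round 6: R11 [IF disk_detected and network_up THEN reseat_ram]. Adds reseat_ram.
reseat_ram first appears in round 6.

6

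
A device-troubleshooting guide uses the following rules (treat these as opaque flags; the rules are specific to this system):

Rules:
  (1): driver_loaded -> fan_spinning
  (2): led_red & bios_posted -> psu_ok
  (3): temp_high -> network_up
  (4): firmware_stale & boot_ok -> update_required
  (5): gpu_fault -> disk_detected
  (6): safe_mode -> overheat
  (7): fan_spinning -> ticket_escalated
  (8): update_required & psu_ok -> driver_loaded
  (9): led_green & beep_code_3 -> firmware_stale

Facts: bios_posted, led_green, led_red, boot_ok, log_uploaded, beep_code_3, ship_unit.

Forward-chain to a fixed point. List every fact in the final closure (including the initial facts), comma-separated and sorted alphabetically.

Round 1 fires (2), (9), giving psu_ok, firmware_stale.
Round 2 fires (4), giving update_required.
Round 3 fires (8), giving driver_loaded.
Round 4 fires (1), giving fan_spinning.
Round 5 fires (7), giving ticket_escalated.

beep_code_3, bios_posted, boot_ok, driver_loaded, fan_spinning, firmware_stale, led_green, led_red, log_uploaded, psu_ok, ship_unit, ticket_escalated, update_required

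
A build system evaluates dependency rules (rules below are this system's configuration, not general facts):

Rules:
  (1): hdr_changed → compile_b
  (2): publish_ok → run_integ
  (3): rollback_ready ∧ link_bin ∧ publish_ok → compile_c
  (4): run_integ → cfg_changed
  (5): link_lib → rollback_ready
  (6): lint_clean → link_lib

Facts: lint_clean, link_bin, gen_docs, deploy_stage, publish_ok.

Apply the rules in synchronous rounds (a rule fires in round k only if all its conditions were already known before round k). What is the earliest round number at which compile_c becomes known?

Round 1 — (2), (6), derive run_integ, link_lib.
Round 2 — (4), (5), derive cfg_changed, rollback_ready.
Round 3 — (3), derive compile_c.
compile_c first appears in round 3.

3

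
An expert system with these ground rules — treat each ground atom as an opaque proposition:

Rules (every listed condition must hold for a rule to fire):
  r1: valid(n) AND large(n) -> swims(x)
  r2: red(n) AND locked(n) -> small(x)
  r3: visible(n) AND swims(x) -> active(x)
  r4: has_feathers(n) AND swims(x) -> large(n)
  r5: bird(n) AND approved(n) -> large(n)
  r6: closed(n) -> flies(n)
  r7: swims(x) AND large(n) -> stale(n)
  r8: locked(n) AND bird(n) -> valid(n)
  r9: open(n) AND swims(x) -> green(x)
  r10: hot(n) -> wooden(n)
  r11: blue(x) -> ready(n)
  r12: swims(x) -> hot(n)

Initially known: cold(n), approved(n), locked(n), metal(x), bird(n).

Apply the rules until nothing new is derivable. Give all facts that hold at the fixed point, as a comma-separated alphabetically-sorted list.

[1] r5 [bird(n) AND approved(n) -> large(n)]; r8 [locked(n) AND bird(n) -> valid(n)]. ⇒ new: large(n), valid(n).
[2] r1 [valid(n) AND large(n) -> swims(x)]. ⇒ new: swims(x).
[3] r7 [swims(x) AND large(n) -> stale(n)]; r12 [swims(x) -> hot(n)]. ⇒ new: stale(n), hot(n).
[4] r10 [hot(n) -> wooden(n)]. ⇒ new: wooden(n).

approved(n), bird(n), cold(n), hot(n), large(n), locked(n), metal(x), stale(n), swims(x), valid(n), wooden(n)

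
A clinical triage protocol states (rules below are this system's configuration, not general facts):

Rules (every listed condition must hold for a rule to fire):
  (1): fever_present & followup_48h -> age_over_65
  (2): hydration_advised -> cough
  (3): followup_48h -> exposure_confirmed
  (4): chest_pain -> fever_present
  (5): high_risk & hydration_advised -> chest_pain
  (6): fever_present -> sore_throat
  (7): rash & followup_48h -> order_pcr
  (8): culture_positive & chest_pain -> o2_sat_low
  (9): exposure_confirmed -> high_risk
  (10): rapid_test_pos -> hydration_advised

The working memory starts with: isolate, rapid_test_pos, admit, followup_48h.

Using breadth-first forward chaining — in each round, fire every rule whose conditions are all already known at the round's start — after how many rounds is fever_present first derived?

Round 1: (3) [followup_48h -> exposure_confirmed]; (10) [rapid_test_pos -> hydration_advised]. Adds exposure_confirmed, hydration_advised.
Round 2: (2) [hydration_advised -> cough]; (9) [exposure_confirmed -> high_risk]. Adds cough, high_risk.
Round 3: (5) [high_risk & hydration_advised -> chest_pain]. Adds chest_pain.
Round 4: (4) [chest_pain -> fever_present]. Adds fever_present.
fever_present first appears in round 4.

4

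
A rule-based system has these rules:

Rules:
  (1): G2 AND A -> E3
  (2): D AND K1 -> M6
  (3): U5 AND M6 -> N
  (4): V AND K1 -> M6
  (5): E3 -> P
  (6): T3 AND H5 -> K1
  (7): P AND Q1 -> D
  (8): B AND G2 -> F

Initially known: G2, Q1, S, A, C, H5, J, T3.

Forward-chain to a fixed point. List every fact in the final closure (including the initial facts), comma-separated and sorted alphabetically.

Round 1: (1) [G2 AND A -> E3]; (6) [T3 AND H5 -> K1]. New: E3, K1.
Round 2: (5) [E3 -> P]. New: P.
Round 3: (7) [P AND Q1 -> D]. New: D.
Round 4: (2) [D AND K1 -> M6]. New: M6.

A, C, D, E3, G2, H5, J, K1, M6, P, Q1, S, T3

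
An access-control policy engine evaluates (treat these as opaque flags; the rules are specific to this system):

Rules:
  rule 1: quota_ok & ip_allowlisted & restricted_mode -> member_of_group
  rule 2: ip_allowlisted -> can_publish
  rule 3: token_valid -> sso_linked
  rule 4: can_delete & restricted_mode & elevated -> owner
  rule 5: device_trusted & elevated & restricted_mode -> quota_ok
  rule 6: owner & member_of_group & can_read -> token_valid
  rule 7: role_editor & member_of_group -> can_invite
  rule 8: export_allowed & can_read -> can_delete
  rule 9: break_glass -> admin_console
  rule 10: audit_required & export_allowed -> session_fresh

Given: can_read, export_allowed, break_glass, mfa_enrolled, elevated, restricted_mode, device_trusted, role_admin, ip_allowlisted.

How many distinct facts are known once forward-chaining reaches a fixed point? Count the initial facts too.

17

Round 1: rule 2 [ip_allowlisted -> can_publish]; rule 5 [device_trusted & elevated & restricted_mode -> quota_ok]; rule 8 [export_allowed & can_read -> can_delete]; rule 9 [break_glass -> admin_console]. New: can_publish, quota_ok, can_delete, admin_console.
Round 2: rule 1 [quota_ok & ip_allowlisted & restricted_mode -> member_of_group]; rule 4 [can_delete & restricted_mode & elevated -> owner]. New: member_of_group, owner.
Round 3: rule 6 [owner & member_of_group & can_read -> token_valid]. New: token_valid.
Round 4: rule 3 [token_valid -> sso_linked]. New: sso_linked.
Closure: {admin_console, break_glass, can_delete, can_publish, can_read, device_trusted, elevated, export_allowed, ip_allowlisted, member_of_group, mfa_enrolled, owner, quota_ok, restricted_mode, role_admin, sso_linked, token_valid} — 17 facts.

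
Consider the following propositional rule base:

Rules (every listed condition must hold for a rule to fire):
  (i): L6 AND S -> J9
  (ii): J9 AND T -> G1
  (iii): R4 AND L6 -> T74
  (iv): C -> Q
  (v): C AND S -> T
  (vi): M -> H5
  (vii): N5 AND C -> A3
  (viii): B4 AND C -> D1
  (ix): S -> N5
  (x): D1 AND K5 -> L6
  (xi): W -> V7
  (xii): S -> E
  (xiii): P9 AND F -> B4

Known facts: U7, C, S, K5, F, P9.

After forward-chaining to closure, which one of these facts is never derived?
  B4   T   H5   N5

H5

[1] (iv) [C -> Q]; (v) [C AND S -> T]; (ix) [S -> N5]; (xii) [S -> E]; (xiii) [P9 AND F -> B4]. ⇒ new: Q, T, N5, E, B4.
[2] (vii) [N5 AND C -> A3]; (viii) [B4 AND C -> D1]. ⇒ new: A3, D1.
[3] (x) [D1 AND K5 -> L6]. ⇒ new: L6.
[4] (i) [L6 AND S -> J9]. ⇒ new: J9.
[5] (ii) [J9 AND T -> G1]. ⇒ new: G1.
Derived: N5 (round 1), T (round 1), B4 (round 1). H5 never appears in any round.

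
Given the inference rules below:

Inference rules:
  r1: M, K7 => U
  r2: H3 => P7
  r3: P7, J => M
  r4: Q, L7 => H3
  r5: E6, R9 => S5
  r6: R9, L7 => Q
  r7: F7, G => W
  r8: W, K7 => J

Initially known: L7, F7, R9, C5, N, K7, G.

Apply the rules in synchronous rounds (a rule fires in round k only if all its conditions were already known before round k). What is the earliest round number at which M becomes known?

Round 1 fires r6, r7, giving Q, W.
Round 2 fires r4, r8, giving H3, J.
Round 3 fires r2, giving P7.
Round 4 fires r3, giving M.
M first appears in round 4.

4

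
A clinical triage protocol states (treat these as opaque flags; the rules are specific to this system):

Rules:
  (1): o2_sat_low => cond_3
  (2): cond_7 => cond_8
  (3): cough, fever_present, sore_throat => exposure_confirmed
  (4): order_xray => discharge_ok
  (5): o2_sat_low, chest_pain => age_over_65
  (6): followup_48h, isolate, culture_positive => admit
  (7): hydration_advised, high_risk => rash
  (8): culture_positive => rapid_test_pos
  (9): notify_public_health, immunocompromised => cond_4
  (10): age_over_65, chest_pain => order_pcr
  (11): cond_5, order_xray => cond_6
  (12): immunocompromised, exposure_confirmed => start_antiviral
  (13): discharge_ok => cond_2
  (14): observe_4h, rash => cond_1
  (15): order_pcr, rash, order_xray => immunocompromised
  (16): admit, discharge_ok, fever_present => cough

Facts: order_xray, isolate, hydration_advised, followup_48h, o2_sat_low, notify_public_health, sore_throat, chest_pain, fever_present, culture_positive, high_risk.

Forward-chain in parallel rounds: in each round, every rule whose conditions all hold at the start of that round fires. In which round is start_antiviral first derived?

4

[1] (1) [o2_sat_low => cond_3]; (4) [order_xray => discharge_ok]; (5) [o2_sat_low, chest_pain => age_over_65]; (6) [followup_48h, isolate, culture_positive => admit]; (7) [hydration_advised, high_risk => rash]; (8) [culture_positive => rapid_test_pos]. ⇒ new: cond_3, discharge_ok, age_over_65, admit, rash, rapid_test_pos.
[2] (10) [age_over_65, chest_pain => order_pcr]; (13) [discharge_ok => cond_2]; (16) [admit, discharge_ok, fever_present => cough]. ⇒ new: order_pcr, cond_2, cough.
[3] (3) [cough, fever_present, sore_throat => exposure_confirmed]; (15) [order_pcr, rash, order_xray => immunocompromised]. ⇒ new: exposure_confirmed, immunocompromised.
[4] (9) [notify_public_health, immunocompromised => cond_4]; (12) [immunocompromised, exposure_confirmed => start_antiviral]. ⇒ new: cond_4, start_antiviral.
start_antiviral first appears in round 4.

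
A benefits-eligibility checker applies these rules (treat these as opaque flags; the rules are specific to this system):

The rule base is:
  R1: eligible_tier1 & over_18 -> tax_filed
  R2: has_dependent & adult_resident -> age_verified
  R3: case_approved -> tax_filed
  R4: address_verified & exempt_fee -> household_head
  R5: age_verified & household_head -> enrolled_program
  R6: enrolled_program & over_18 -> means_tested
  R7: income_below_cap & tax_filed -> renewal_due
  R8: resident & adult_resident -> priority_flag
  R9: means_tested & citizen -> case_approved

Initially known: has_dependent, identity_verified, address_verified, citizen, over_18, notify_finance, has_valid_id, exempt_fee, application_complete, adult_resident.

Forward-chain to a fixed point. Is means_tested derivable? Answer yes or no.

Round 1: R2 [has_dependent & adult_resident -> age_verified]; R4 [address_verified & exempt_fee -> household_head]. New: age_verified, household_head.
Round 2: R5 [age_verified & household_head -> enrolled_program]. New: enrolled_program.
Round 3: R6 [enrolled_program & over_18 -> means_tested]. New: means_tested.
Round 4: R9 [means_tested & citizen -> case_approved]. New: case_approved.
Round 5: R3 [case_approved -> tax_filed]. New: tax_filed.
means_tested appears in round 3, so it is derivable.

yes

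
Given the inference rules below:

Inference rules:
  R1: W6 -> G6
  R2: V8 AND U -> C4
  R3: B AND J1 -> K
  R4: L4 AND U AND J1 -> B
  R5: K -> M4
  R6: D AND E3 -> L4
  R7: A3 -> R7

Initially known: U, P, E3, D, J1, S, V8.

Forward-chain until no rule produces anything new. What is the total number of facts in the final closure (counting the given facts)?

12

[1] R2 [V8 AND U -> C4]; R6 [D AND E3 -> L4]. ⇒ new: C4, L4.
[2] R4 [L4 AND U AND J1 -> B]. ⇒ new: B.
[3] R3 [B AND J1 -> K]. ⇒ new: K.
[4] R5 [K -> M4]. ⇒ new: M4.
Closure: {B, C4, D, E3, J1, K, L4, M4, P, S, U, V8} — 12 facts.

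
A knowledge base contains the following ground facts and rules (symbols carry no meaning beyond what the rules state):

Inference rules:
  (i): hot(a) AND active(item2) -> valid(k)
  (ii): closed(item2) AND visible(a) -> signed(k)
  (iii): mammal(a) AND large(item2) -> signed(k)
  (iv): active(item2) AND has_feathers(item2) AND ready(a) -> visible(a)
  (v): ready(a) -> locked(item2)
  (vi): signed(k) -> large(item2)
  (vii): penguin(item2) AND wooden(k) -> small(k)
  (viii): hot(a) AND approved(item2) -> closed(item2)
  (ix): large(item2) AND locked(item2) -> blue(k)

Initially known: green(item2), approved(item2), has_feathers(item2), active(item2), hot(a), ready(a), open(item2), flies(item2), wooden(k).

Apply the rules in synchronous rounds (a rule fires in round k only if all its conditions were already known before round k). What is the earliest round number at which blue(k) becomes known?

4

Round 1: (i) [hot(a) AND active(item2) -> valid(k)]; (iv) [active(item2) AND has_feathers(item2) AND ready(a) -> visible(a)]; (v) [ready(a) -> locked(item2)]; (viii) [hot(a) AND approved(item2) -> closed(item2)]. New: valid(k), visible(a), locked(item2), closed(item2).
Round 2: (ii) [closed(item2) AND visible(a) -> signed(k)]. New: signed(k).
Round 3: (vi) [signed(k) -> large(item2)]. New: large(item2).
Round 4: (ix) [large(item2) AND locked(item2) -> blue(k)]. New: blue(k).
blue(k) first appears in round 4.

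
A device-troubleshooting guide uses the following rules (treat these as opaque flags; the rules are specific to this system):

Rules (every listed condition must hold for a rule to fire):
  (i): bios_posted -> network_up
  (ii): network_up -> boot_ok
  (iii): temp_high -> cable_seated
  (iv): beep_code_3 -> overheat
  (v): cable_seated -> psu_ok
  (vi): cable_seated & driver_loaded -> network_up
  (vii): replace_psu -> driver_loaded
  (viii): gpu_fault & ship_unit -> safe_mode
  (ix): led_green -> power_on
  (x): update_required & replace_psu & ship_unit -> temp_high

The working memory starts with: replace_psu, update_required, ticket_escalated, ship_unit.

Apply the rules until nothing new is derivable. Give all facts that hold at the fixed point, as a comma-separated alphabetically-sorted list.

[1] (vii) [replace_psu -> driver_loaded]; (x) [update_required & replace_psu & ship_unit -> temp_high]. ⇒ new: driver_loaded, temp_high.
[2] (iii) [temp_high -> cable_seated]. ⇒ new: cable_seated.
[3] (v) [cable_seated -> psu_ok]; (vi) [cable_seated & driver_loaded -> network_up]. ⇒ new: psu_ok, network_up.
[4] (ii) [network_up -> boot_ok]. ⇒ new: boot_ok.

boot_ok, cable_seated, driver_loaded, network_up, psu_ok, replace_psu, ship_unit, temp_high, ticket_escalated, update_required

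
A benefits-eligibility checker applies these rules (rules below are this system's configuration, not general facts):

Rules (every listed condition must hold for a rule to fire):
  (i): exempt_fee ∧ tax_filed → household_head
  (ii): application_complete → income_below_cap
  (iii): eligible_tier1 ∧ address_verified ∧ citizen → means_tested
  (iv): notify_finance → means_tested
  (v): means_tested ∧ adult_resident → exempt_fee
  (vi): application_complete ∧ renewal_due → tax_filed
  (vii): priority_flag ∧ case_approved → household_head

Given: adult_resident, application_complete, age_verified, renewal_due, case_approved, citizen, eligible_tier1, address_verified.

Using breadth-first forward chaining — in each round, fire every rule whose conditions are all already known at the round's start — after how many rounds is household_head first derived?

[1] (ii) [application_complete → income_below_cap]; (iii) [eligible_tier1 ∧ address_verified ∧ citizen → means_tested]; (vi) [application_complete ∧ renewal_due → tax_filed]. ⇒ new: income_below_cap, means_tested, tax_filed.
[2] (v) [means_tested ∧ adult_resident → exempt_fee]. ⇒ new: exempt_fee.
[3] (i) [exempt_fee ∧ tax_filed → household_head]. ⇒ new: household_head.
household_head first appears in round 3.

3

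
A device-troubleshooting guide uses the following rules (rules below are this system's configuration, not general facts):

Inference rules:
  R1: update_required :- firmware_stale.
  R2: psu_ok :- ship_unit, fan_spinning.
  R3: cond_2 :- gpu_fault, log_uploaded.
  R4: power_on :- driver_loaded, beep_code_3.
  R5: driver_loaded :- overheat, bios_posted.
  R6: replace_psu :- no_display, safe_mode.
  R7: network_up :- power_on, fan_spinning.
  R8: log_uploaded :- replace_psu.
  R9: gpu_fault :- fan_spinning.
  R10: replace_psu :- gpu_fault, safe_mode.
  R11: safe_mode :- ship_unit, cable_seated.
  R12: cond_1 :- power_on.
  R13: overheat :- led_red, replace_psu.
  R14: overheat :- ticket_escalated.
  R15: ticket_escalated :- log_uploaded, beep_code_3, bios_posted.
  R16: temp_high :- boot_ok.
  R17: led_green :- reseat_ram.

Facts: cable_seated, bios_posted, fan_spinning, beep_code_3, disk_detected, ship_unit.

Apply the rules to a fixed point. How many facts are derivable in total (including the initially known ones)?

Round 1: R2 [psu_ok :- ship_unit, fan_spinning.]; R9 [gpu_fault :- fan_spinning.]; R11 [safe_mode :- ship_unit, cable_seated.]. Adds psu_ok, gpu_fault, safe_mode.
Round 2: R10 [replace_psu :- gpu_fault, safe_mode.]. Adds replace_psu.
Round 3: R8 [log_uploaded :- replace_psu.]. Adds log_uploaded.
Round 4: R3 [cond_2 :- gpu_fault, log_uploaded.]; R15 [ticket_escalated :- log_uploaded, beep_code_3, bios_posted.]. Adds cond_2, ticket_escalated.
Round 5: R14 [overheat :- ticket_escalated.]. Adds overheat.
Round 6: R5 [driver_loaded :- overheat, bios_posted.]. Adds driver_loaded.
Round 7: R4 [power_on :- driver_loaded, beep_code_3.]. Adds power_on.
Round 8: R7 [network_up :- power_on, fan_spinning.]; R12 [cond_1 :- power_on.]. Adds network_up, cond_1.
Closure: {beep_code_3, bios_posted, cable_seated, cond_1, cond_2, disk_detected, driver_loaded, fan_spinning, gpu_fault, log_uploaded, network_up, overheat, power_on, psu_ok, replace_psu, safe_mode, ship_unit, ticket_escalated} — 18 facts.

18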